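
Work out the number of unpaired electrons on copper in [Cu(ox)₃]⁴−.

1

Ligand charges: each oxalate is −2. With an overall charge of −4 the copper centre must be in the +2 oxidation state.
Copper is a group-11 element; Cu(II) is therefore d⁹.
Counting donor atoms: 3×oxalate (bidentate) → 6 donors. Coordination number = 6.
In an octahedral field the d⁹ configuration is t₂g⁶e_g³ (only one arrangement possible), giving 1 unpaired electron.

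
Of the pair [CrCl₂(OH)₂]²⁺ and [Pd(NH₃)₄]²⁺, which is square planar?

[Pd(NH₃)₄]²⁺

For [CrCl₂(OH)₂]²⁺: Each chloride is −1; each hydroxide is −1; balancing the +2 overall charge requires Cr(VI). Chromium is a group-6 element; Cr(VI) is therefore d⁰. A d⁰ ion has no crystal-field stabilisation preference between square planar and tetrahedral, so four ligands adopt the sterically favoured tetrahedral geometry. → tetrahedral.
For [Pd(NH₃)₄]²⁺: Ligand charges: ammonia is neutral. With an overall charge of +2 the palladium centre must be in the +2 oxidation state. Pd sits in group 10, so the d-electron count is 10 − 2 = 8. A 4d d⁸ ion has a large crystal-field splitting; square planar leaves the high-energy d_{x²−y²} orbital empty and maximises CFSE. → square planar.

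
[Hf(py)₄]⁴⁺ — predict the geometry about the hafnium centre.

tetrahedral

Summing ligand charges against the +4 overall charge gives an oxidation state of +4 for hafnium.
Hafnium is a group-4 element; Hf(IV) is therefore d⁰.
Coordination number: 4.
A d⁰ ion has no crystal-field stabilisation preference between square planar and tetrahedral, so four ligands adopt the sterically favoured tetrahedral geometry.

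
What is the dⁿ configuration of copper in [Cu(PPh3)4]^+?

Ligand charges: triphenylphosphine is neutral. With an overall charge of +1 the copper centre must be in the +1 oxidation state.
Cu sits in group 11, so the d-electron count is 11 − 1 = 10.

d¹⁰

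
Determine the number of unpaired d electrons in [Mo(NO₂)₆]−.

1

Ligand charges: each nitro (N-bound nitrite) is −1. With an overall charge of −1 the molybdenum centre must be in the +5 oxidation state.
Molybdenum is a group-6 element; Mo(V) is therefore d¹.
In an octahedral field the d¹ configuration is t₂g¹e_g⁰ (only one arrangement possible), giving 1 unpaired electron.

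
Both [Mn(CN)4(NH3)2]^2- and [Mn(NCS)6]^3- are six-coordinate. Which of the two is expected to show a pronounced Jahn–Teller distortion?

[Mn(NCS)6]^3-

[Mn(CN)4(NH3)2]^2-: Each cyanide is −1; ammonia is neutral; balancing the −2 overall charge requires Mn(II). Manganese is a group-7 element; Mn(II) is therefore d⁵. Cyanide is a strong-field ligand (high in the spectrochemical series) for a first-row metal, so the complex is low-spin. The d⁵ configuration leaves the e_g set evenly filled (or empty) — no strong Jahn–Teller driving force.
[Mn(NCS)6]^3-: Ligand charges: each isothiocyanate is −1. With an overall charge of −3 the manganese centre must be in the +3 oxidation state. Manganese is a group-7 element; Mn(III) is therefore d⁴. Isothiocyanate is a weak-field ligand for a first-row metal, so the complex is high-spin. The t₂g³e_g¹ (high-spin) configuration has an unevenly filled e_g set; the Jahn–Teller theorem predicts a tetragonal distortion (typically axial elongation) to lift the degeneracy.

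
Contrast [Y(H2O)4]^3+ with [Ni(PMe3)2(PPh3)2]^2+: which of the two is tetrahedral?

For [Y(H2O)4]^3+: Summing ligand charges against the +3 overall charge gives an oxidation state of +3 for yttrium. Yttrium is a group-3 element; Y(III) is therefore d⁰. A d⁰ ion has no crystal-field stabilisation preference between square planar and tetrahedral, so four ligands adopt the sterically favoured tetrahedral geometry. → tetrahedral.
For [Ni(PMe3)2(PPh3)2]^2+: Ligand charges: trimethylphosphine is neutral; triphenylphosphine is neutral. With an overall charge of +2 the nickel centre must be in the +2 oxidation state. Nickel is a group-10 element; Ni(II) is therefore d⁸. Trimethylphosphine and triphenylphosphine are strong-field ligands (high in the spectrochemical series). A 3d d⁸ ion with strong-field ligands gains enough CFSE to favour square planar over tetrahedral. → square planar.

[Y(H2O)4]^3+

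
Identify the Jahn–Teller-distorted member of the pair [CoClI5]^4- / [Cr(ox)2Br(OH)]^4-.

[CoClI5]^4-: Each chloride is −1; each iodide is −1; balancing the −4 overall charge requires Co(II). Co sits in group 9, so the d-electron count is 9 − 2 = 7. Chloride and iodide are weak-field ligands for a first-row metal, so the complex is high-spin. The d⁷ configuration leaves the e_g set evenly filled (or empty) — no strong Jahn–Teller driving force.
[Cr(ox)2Br(OH)]^4-: Ligand charges: each oxalate is −2; each bromide is −1; each hydroxide is −1. With an overall charge of −4 the chromium centre must be in the +2 oxidation state. Cr sits in group 6, so the d-electron count is 6 − 2 = 4. Bromide, hydroxide, and oxalate are weak-field ligands for a first-row metal, so the complex is high-spin. The t₂g³e_g¹ (high-spin) configuration has an unevenly filled e_g set; the Jahn–Teller theorem predicts a tetragonal distortion (typically axial elongation) to lift the degeneracy.

[Cr(ox)2Br(OH)]^4-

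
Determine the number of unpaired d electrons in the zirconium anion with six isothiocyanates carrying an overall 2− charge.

Ligand charges: each isothiocyanate is −1. With an overall charge of −2 the zirconium centre must be in the +4 oxidation state.
Zirconium is a group-4 element; Zr(IV) is therefore d⁰.
In an octahedral field the d⁰ configuration is t₂g⁰e_g⁰, giving 0 unpaired electrons.

0 unpaired electrons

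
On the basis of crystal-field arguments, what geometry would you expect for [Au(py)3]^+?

Ligand charges: pyridine is neutral. With an overall charge of +1 the gold centre must be in the +1 oxidation state.
Group 11 minus oxidation state 1 gives a d¹⁰ configuration.
Coordination number: 3.
Three ligands around a d¹⁰ centre minimise repulsion in a trigonal-planar arrangement.

trigonal planar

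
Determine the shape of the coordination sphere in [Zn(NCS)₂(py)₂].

Each isothiocyanate is −1; pyridine is neutral; balancing the 0 overall charge requires Zn(II).
Group 12 minus oxidation state 2 gives a d¹⁰ configuration.
With 4 monodentate ligands the coordination number is 4.
A d¹⁰ ion has no crystal-field stabilisation preference between square planar and tetrahedral, so four ligands adopt the sterically favoured tetrahedral geometry.

tetrahedral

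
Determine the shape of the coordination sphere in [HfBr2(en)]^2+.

tetrahedral

Ligand charges: each bromide is −1; ethylenediamine is neutral. With an overall charge of +2 the hafnium centre must be in the +4 oxidation state.
Hf sits in group 4, so the d-electron count is 4 − 4 = 0.
Counting donor atoms: 2×bromide (monodentate) → 2 donors; 1×ethylenediamine (bidentate) → 2 donors. Coordination number = 4.
A d⁰ ion has no crystal-field stabilisation preference between square planar and tetrahedral, so four ligands adopt the sterically favoured tetrahedral geometry.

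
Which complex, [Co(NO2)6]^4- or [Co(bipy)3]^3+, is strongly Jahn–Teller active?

[Co(NO2)6]^4-: Ligand charges: each nitro (N-bound nitrite) is −1. With an overall charge of −4 the cobalt centre must be in the +2 oxidation state. Group 9 minus oxidation state 2 gives a d⁷ configuration. Nitro (N-bound nitrite) is a strong-field ligand (high in the spectrochemical series) for a first-row metal, so the complex is low-spin. The t₂g⁶e_g¹ (low-spin) configuration has an unevenly filled e_g set; the Jahn–Teller theorem predicts a tetragonal distortion (typically axial elongation) to lift the degeneracy.
[Co(bipy)3]^3+: Summing ligand charges against the +3 overall charge gives an oxidation state of +3 for cobalt. Co sits in group 9, so the d-electron count is 9 − 3 = 6. Co(III) has an exceptionally large octahedral splitting and is low-spin with essentially every ligand except fluoride. The d⁶ configuration leaves the e_g set evenly filled (or empty) — no strong Jahn–Teller driving force.

[Co(NO2)6]^4-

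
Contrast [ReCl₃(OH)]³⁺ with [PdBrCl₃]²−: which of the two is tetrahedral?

For [ReCl₃(OH)]³⁺: Summing ligand charges against the +3 overall charge gives an oxidation state of +7 for rhenium. Group 7 minus oxidation state 7 gives a d⁰ configuration. A d⁰ ion has no crystal-field stabilisation preference between square planar and tetrahedral, so four ligands adopt the sterically favoured tetrahedral geometry. → tetrahedral.
For [PdBrCl₃]²−: Ligand charges: each bromide is −1; each chloride is −1. With an overall charge of −2 the palladium centre must be in the +2 oxidation state. Group 10 minus oxidation state 2 gives a d⁸ configuration. A 4d d⁸ ion has a large crystal-field splitting; square planar leaves the high-energy d_{x²−y²} orbital empty and maximises CFSE. → square planar.

[ReCl₃(OH)]³⁺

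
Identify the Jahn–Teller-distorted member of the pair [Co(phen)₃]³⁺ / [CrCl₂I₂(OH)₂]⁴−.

[Co(phen)₃]³⁺: Summing ligand charges against the +3 overall charge gives an oxidation state of +3 for cobalt. Cobalt is a group-9 element; Co(III) is therefore d⁶. Co(III) has an exceptionally large octahedral splitting and is low-spin with essentially every ligand except fluoride. The d⁶ configuration leaves the e_g set evenly filled (or empty) — no strong Jahn–Teller driving force.
[CrCl₂I₂(OH)₂]⁴−: Each chloride is −1; each iodide is −1; each hydroxide is −1; balancing the −4 overall charge requires Cr(II). Group 6 minus oxidation state 2 gives a d⁴ configuration. Chloride, hydroxide, and iodide are weak-field ligands for a first-row metal, so the complex is high-spin. The t₂g³e_g¹ (high-spin) configuration has an unevenly filled e_g set; the Jahn–Teller theorem predicts a tetragonal distortion (typically axial elongation) to lift the degeneracy.

[CrCl₂I₂(OH)₂]⁴−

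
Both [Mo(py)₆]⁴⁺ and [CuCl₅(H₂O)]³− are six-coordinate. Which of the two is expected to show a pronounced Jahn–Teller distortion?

[CuCl₅(H₂O)]³−

[Mo(py)₆]⁴⁺: Pyridine is neutral; balancing the +4 overall charge requires Mo(IV). Molybdenum is a group-6 element; Mo(IV) is therefore d². The d² configuration leaves the e_g set evenly filled (or empty) — no strong Jahn–Teller driving force.
[CuCl₅(H₂O)]³−: Summing ligand charges against the −3 overall charge gives an oxidation state of +2 for copper. Cu sits in group 11, so the d-electron count is 11 − 2 = 9. The t₂g⁶e_g³ configuration has an unevenly filled e_g set; the Jahn–Teller theorem predicts a tetragonal distortion (typically axial elongation) to lift the degeneracy.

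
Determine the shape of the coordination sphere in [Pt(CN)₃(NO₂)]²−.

square planar

Summing ligand charges against the −2 overall charge gives an oxidation state of +2 for platinum.
Platinum is a group-10 element; Pt(II) is therefore d⁸.
With 4 monodentate ligands the coordination number is 4.
A 5d d⁸ ion has a large crystal-field splitting; square planar leaves the high-energy d_{x²−y²} orbital empty and maximises CFSE.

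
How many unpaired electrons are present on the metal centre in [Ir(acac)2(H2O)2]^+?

0

Each acetylacetonate is −1; water is neutral; balancing the +1 overall charge requires Ir(III).
Ir sits in group 9, so the d-electron count is 9 − 3 = 6.
Counting donor atoms: 2×acetylacetonate (bidentate) → 4 donors; 2×water (monodentate) → 2 donors. Coordination number = 6.
The spin state decides the count: a 5d ion has a large Δₒ and is invariably low-spin.
An octahedral low-spin d⁶ ion is t₂g⁶e_g⁰, giving 0 unpaired electrons.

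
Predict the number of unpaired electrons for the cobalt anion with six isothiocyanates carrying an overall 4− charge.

3

Ligand charges: each isothiocyanate is −1. With an overall charge of −4 the cobalt centre must be in the +2 oxidation state.
Co sits in group 9, so the d-electron count is 9 − 2 = 7.
The spin state decides the count: Isothiocyanate is a weak-field ligand for a first-row metal, so the complex is high-spin.
An octahedral high-spin d⁷ ion is t₂g⁵e_g², giving 3 unpaired electrons.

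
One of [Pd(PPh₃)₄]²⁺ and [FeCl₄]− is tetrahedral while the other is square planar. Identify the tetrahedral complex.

For [Pd(PPh₃)₄]²⁺: Summing ligand charges against the +2 overall charge gives an oxidation state of +2 for palladium. Group 10 minus oxidation state 2 gives a d⁸ configuration. A 4d d⁸ ion has a large crystal-field splitting; square planar leaves the high-energy d_{x²−y²} orbital empty and maximises CFSE. → square planar.
For [FeCl₄]−: Each chloride is −1; balancing the −1 overall charge requires Fe(III). Group 8 minus oxidation state 3 gives a d⁵ configuration. A high-spin d⁵ ion has zero CFSE in either geometry, so four ligands adopt the sterically favoured tetrahedral geometry. → tetrahedral.

[FeCl₄]−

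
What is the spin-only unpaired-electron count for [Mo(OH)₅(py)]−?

Ligand charges: each hydroxide is −1; pyridine is neutral. With an overall charge of −1 the molybdenum centre must be in the +4 oxidation state.
Group 6 minus oxidation state 4 gives a d² configuration.
In an octahedral field the d² configuration is t₂g²e_g⁰ (only one arrangement possible), giving 2 unpaired electrons.

2 unpaired electrons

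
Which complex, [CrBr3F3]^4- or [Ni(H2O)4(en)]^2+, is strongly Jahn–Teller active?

[CrBr3F3]^4-

[CrBr3F3]^4-: Summing ligand charges against the −4 overall charge gives an oxidation state of +2 for chromium. Group 6 minus oxidation state 2 gives a d⁴ configuration. Bromide and fluoride are weak-field ligands for a first-row metal, so the complex is high-spin. The t₂g³e_g¹ (high-spin) configuration has an unevenly filled e_g set; the Jahn–Teller theorem predicts a tetragonal distortion (typically axial elongation) to lift the degeneracy.
[Ni(H2O)4(en)]^2+: Water is neutral; ethylenediamine is neutral; balancing the +2 overall charge requires Ni(II). Nickel is a group-10 element; Ni(II) is therefore d⁸. The d⁸ configuration leaves the e_g set evenly filled (or empty) — no strong Jahn–Teller driving force.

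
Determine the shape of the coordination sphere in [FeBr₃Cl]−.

Each bromide is −1; each chloride is −1; balancing the −1 overall charge requires Fe(III).
Iron is a group-8 element; Fe(III) is therefore d⁵.
Coordination number: 4.
Bromide and chloride are weak-field ligands.
A high-spin d⁵ ion has zero CFSE in either geometry, so four ligands adopt the sterically favoured tetrahedral geometry.

tetrahedral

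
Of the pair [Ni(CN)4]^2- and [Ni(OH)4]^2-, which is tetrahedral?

[Ni(OH)4]^2-

For [Ni(CN)4]^2-: Summing ligand charges against the −2 overall charge gives an oxidation state of +2 for nickel. Ni sits in group 10, so the d-electron count is 10 − 2 = 8. Cyanide is a strong-field ligand (high in the spectrochemical series). A 3d d⁸ ion with strong-field ligands gains enough CFSE to favour square planar over tetrahedral. → square planar.
For [Ni(OH)4]^2-: Ligand charges: each hydroxide is −1. With an overall charge of −2 the nickel centre must be in the +2 oxidation state. Nickel is a group-10 element; Ni(II) is therefore d⁸. Hydroxide is a weak-field ligand. With weak-field ligands the CFSE gain from square planar is small, so a 3d d⁸ ion takes the sterically preferred tetrahedral geometry. → tetrahedral.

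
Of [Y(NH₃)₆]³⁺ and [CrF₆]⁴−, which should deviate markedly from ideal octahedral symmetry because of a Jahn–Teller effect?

[CrF₆]⁴−

[Y(NH₃)₆]³⁺: Ammonia is neutral; balancing the +3 overall charge requires Y(III). Y sits in group 3, so the d-electron count is 3 − 3 = 0. The d⁰ configuration leaves the e_g set evenly filled (or empty) — no strong Jahn–Teller driving force.
[CrF₆]⁴−: Each fluoride is −1; balancing the −4 overall charge requires Cr(II). Chromium is a group-6 element; Cr(II) is therefore d⁴. Fluoride is a weak-field ligand for a first-row metal, so the complex is high-spin. The t₂g³e_g¹ (high-spin) configuration has an unevenly filled e_g set; the Jahn–Teller theorem predicts a tetragonal distortion (typically axial elongation) to lift the degeneracy.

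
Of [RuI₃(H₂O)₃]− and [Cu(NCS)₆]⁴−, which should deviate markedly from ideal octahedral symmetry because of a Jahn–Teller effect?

[RuI₃(H₂O)₃]−: Summing ligand charges against the −1 overall charge gives an oxidation state of +2 for ruthenium. Ru sits in group 8, so the d-electron count is 8 − 2 = 6. A 4d ion has a large Δₒ and is invariably low-spin. The d⁶ configuration leaves the e_g set evenly filled (or empty) — no strong Jahn–Teller driving force.
[Cu(NCS)₆]⁴−: Ligand charges: each isothiocyanate is −1. With an overall charge of −4 the copper centre must be in the +2 oxidation state. Group 11 minus oxidation state 2 gives a d⁹ configuration. The t₂g⁶e_g³ configuration has an unevenly filled e_g set; the Jahn–Teller theorem predicts a tetragonal distortion (typically axial elongation) to lift the degeneracy.

[Cu(NCS)₆]⁴−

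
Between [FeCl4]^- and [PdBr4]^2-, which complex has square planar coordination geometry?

[PdBr4]^2-

For [FeCl4]^-: Ligand charges: each chloride is −1. With an overall charge of −1 the iron centre must be in the +3 oxidation state. Iron is a group-8 element; Fe(III) is therefore d⁵. A high-spin d⁵ ion has zero CFSE in either geometry, so four ligands adopt the sterically favoured tetrahedral geometry. → tetrahedral.
For [PdBr4]^2-: Summing ligand charges against the −2 overall charge gives an oxidation state of +2 for palladium. Group 10 minus oxidation state 2 gives a d⁸ configuration. A 4d d⁸ ion has a large crystal-field splitting; square planar leaves the high-energy d_{x²−y²} orbital empty and maximises CFSE. → square planar.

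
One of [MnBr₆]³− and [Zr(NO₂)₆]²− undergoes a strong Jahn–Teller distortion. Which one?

[MnBr₆]³−

[MnBr₆]³−: Ligand charges: each bromide is −1. With an overall charge of −3 the manganese centre must be in the +3 oxidation state. Mn sits in group 7, so the d-electron count is 7 − 3 = 4. Bromide is a weak-field ligand for a first-row metal, so the complex is high-spin. The t₂g³e_g¹ (high-spin) configuration has an unevenly filled e_g set; the Jahn–Teller theorem predicts a tetragonal distortion (typically axial elongation) to lift the degeneracy.
[Zr(NO₂)₆]²−: Ligand charges: each nitro (N-bound nitrite) is −1. With an overall charge of −2 the zirconium centre must be in the +4 oxidation state. Group 4 minus oxidation state 4 gives a d⁰ configuration. The d⁰ configuration leaves the e_g set evenly filled (or empty) — no strong Jahn–Teller driving force.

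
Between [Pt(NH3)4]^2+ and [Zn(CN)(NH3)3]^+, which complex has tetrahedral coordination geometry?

[Zn(CN)(NH3)3]^+

For [Pt(NH3)4]^2+: Summing ligand charges against the +2 overall charge gives an oxidation state of +2 for platinum. Group 10 minus oxidation state 2 gives a d⁸ configuration. A 5d d⁸ ion has a large crystal-field splitting; square planar leaves the high-energy d_{x²−y²} orbital empty and maximises CFSE. → square planar.
For [Zn(CN)(NH3)3]^+: Ligand charges: each cyanide is −1; ammonia is neutral. With an overall charge of +1 the zinc centre must be in the +2 oxidation state. Group 12 minus oxidation state 2 gives a d¹⁰ configuration. A d¹⁰ ion has no crystal-field stabilisation preference between square planar and tetrahedral, so four ligands adopt the sterically favoured tetrahedral geometry. → tetrahedral.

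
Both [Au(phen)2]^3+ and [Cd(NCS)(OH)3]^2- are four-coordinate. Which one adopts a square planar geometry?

For [Au(phen)2]^3+: Summing ligand charges against the +3 overall charge gives an oxidation state of +3 for gold. Gold is a group-11 element; Au(III) is therefore d⁸. A 5d d⁸ ion has a large crystal-field splitting; square planar leaves the high-energy d_{x²−y²} orbital empty and maximises CFSE. → square planar.
For [Cd(NCS)(OH)3]^2-: Summing ligand charges against the −2 overall charge gives an oxidation state of +2 for cadmium. Cadmium is a group-12 element; Cd(II) is therefore d¹⁰. A d¹⁰ ion has no crystal-field stabilisation preference between square planar and tetrahedral, so four ligands adopt the sterically favoured tetrahedral geometry. → tetrahedral.

[Au(phen)2]^3+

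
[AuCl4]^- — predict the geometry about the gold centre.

square planar

Each chloride is −1; balancing the −1 overall charge requires Au(III).
Au sits in group 11, so the d-electron count is 11 − 3 = 8.
With 4 monodentate ligands the coordination number is 4.
A 5d d⁸ ion has a large crystal-field splitting; square planar leaves the high-energy d_{x²−y²} orbital empty and maximises CFSE.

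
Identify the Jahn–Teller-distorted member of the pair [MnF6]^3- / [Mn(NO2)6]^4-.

[MnF6]^3-: Ligand charges: each fluoride is −1. With an overall charge of −3 the manganese centre must be in the +3 oxidation state. Manganese is a group-7 element; Mn(III) is therefore d⁴. Fluoride is a weak-field ligand for a first-row metal, so the complex is high-spin. The t₂g³e_g¹ (high-spin) configuration has an unevenly filled e_g set; the Jahn–Teller theorem predicts a tetragonal distortion (typically axial elongation) to lift the degeneracy.
[Mn(NO2)6]^4-: Summing ligand charges against the −4 overall charge gives an oxidation state of +2 for manganese. Mn sits in group 7, so the d-electron count is 7 − 2 = 5. Nitro (N-bound nitrite) is a strong-field ligand (high in the spectrochemical series) for a first-row metal, so the complex is low-spin. The d⁵ configuration leaves the e_g set evenly filled (or empty) — no strong Jahn–Teller driving force.

[MnF6]^3-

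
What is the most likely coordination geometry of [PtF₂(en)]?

square planar

Summing ligand charges against the 0 overall charge gives an oxidation state of +2 for platinum.
Pt sits in group 10, so the d-electron count is 10 − 2 = 8.
Counting donor atoms: 2×fluoride (monodentate) → 2 donors; 1×ethylenediamine (bidentate) → 2 donors. Coordination number = 4.
A 5d d⁸ ion has a large crystal-field splitting; square planar leaves the high-energy d_{x²−y²} orbital empty and maximises CFSE.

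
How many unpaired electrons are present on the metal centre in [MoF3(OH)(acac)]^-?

2

Summing ligand charges against the −1 overall charge gives an oxidation state of +4 for molybdenum.
Mo sits in group 6, so the d-electron count is 6 − 4 = 2.
Counting donor atoms: 3×fluoride (monodentate) → 3 donors; 1×hydroxide (monodentate) → 1 donor; 1×acetylacetonate (bidentate) → 2 donors. Coordination number = 6.
In an octahedral field the d² configuration is t₂g²e_g⁰ (only one arrangement possible), giving 2 unpaired electrons.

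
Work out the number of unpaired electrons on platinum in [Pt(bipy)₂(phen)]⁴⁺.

Summing ligand charges against the +4 overall charge gives an oxidation state of +4 for platinum.
Group 10 minus oxidation state 4 gives a d⁶ configuration.
Counting donor atoms: 2×2,2′-bipyridine (bidentate) → 4 donors; 1×1,10-phenanthroline (bidentate) → 2 donors. Coordination number = 6.
The spin state decides the count: a 5d ion has a large Δₒ and is invariably low-spin.
An octahedral low-spin d⁶ ion is t₂g⁶e_g⁰, giving 0 unpaired electrons.

0 unpaired electrons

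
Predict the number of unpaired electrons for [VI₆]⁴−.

3

Ligand charges: each iodide is −1. With an overall charge of −4 the vanadium centre must be in the +2 oxidation state.
Vanadium is a group-5 element; V(II) is therefore d³.
In an octahedral field the d³ configuration is t₂g³e_g⁰ (only one arrangement possible), giving 3 unpaired electrons.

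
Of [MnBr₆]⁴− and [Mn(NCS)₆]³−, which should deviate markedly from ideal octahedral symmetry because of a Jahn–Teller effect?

[Mn(NCS)₆]³−

[MnBr₆]⁴−: Ligand charges: each bromide is −1. With an overall charge of −4 the manganese centre must be in the +2 oxidation state. Manganese is a group-7 element; Mn(II) is therefore d⁵. Bromide is a weak-field ligand for a first-row metal, so the complex is high-spin. The d⁵ configuration leaves the e_g set evenly filled (or empty) — no strong Jahn–Teller driving force.
[Mn(NCS)₆]³−: Ligand charges: each isothiocyanate is −1. With an overall charge of −3 the manganese centre must be in the +3 oxidation state. Manganese is a group-7 element; Mn(III) is therefore d⁴. Isothiocyanate is a weak-field ligand for a first-row metal, so the complex is high-spin. The t₂g³e_g¹ (high-spin) configuration has an unevenly filled e_g set; the Jahn–Teller theorem predicts a tetragonal distortion (typically axial elongation) to lift the degeneracy.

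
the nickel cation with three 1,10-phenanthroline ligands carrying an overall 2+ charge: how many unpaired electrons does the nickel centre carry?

Summing ligand charges against the +2 overall charge gives an oxidation state of +2 for nickel.
Nickel is a group-10 element; Ni(II) is therefore d⁸.
Counting donor atoms: 3×1,10-phenanthroline (bidentate) → 6 donors. Coordination number = 6.
In an octahedral field the d⁸ configuration is t₂g⁶e_g² (only one arrangement possible), giving 2 unpaired electrons.

2 unpaired electrons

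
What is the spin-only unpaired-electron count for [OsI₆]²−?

Summing ligand charges against the −2 overall charge gives an oxidation state of +4 for osmium.
Os sits in group 8, so the d-electron count is 8 − 4 = 4.
The spin state decides the count: a 5d ion has a large Δₒ and is invariably low-spin.
An octahedral low-spin d⁴ ion is t₂g⁴e_g⁰, giving 2 unpaired electrons.

2 unpaired electrons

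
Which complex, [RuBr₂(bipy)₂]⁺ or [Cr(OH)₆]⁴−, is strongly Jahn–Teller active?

[Cr(OH)₆]⁴−

[RuBr₂(bipy)₂]⁺: Ligand charges: each bromide is −1; 2,2′-bipyridine is neutral. With an overall charge of +1 the ruthenium centre must be in the +3 oxidation state. Ru sits in group 8, so the d-electron count is 8 − 3 = 5. A 4d ion has a large Δₒ and is invariably low-spin. The d⁵ configuration leaves the e_g set evenly filled (or empty) — no strong Jahn–Teller driving force.
[Cr(OH)₆]⁴−: Summing ligand charges against the −4 overall charge gives an oxidation state of +2 for chromium. Group 6 minus oxidation state 2 gives a d⁴ configuration. Hydroxide is a weak-field ligand for a first-row metal, so the complex is high-spin. The t₂g³e_g¹ (high-spin) configuration has an unevenly filled e_g set; the Jahn–Teller theorem predicts a tetragonal distortion (typically axial elongation) to lift the degeneracy.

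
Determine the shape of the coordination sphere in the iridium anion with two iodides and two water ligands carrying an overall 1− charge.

Ligand charges: each iodide is −1; water is neutral. With an overall charge of −1 the iridium centre must be in the +1 oxidation state.
Ir sits in group 9, so the d-electron count is 9 − 1 = 8.
Coordination number: 4.
A 5d d⁸ ion has a large crystal-field splitting; square planar leaves the high-energy d_{x²−y²} orbital empty and maximises CFSE.

square planar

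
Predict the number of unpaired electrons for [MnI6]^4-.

5

Summing ligand charges against the −4 overall charge gives an oxidation state of +2 for manganese.
Manganese is a group-7 element; Mn(II) is therefore d⁵.
The spin state decides the count: Iodide is a weak-field ligand for a first-row metal, so the complex is high-spin.
An octahedral high-spin d⁵ ion is t₂g³e_g², giving 5 unpaired electrons.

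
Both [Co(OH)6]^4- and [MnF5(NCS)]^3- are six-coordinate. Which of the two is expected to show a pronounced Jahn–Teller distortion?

[MnF5(NCS)]^3-

[Co(OH)6]^4-: Each hydroxide is −1; balancing the −4 overall charge requires Co(II). Cobalt is a group-9 element; Co(II) is therefore d⁷. Hydroxide is a weak-field ligand for a first-row metal, so the complex is high-spin. The d⁷ configuration leaves the e_g set evenly filled (or empty) — no strong Jahn–Teller driving force.
[MnF5(NCS)]^3-: Ligand charges: each fluoride is −1; each isothiocyanate is −1. With an overall charge of −3 the manganese centre must be in the +3 oxidation state. Manganese is a group-7 element; Mn(III) is therefore d⁴. Fluoride and isothiocyanate are weak-field ligands for a first-row metal, so the complex is high-spin. The t₂g³e_g¹ (high-spin) configuration has an unevenly filled e_g set; the Jahn–Teller theorem predicts a tetragonal distortion (typically axial elongation) to lift the degeneracy.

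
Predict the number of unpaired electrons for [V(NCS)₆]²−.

1 unpaired electron

Each isothiocyanate is −1; balancing the −2 overall charge requires V(IV).
V sits in group 5, so the d-electron count is 5 − 4 = 1.
In an octahedral field the d¹ configuration is t₂g¹e_g⁰ (only one arrangement possible), giving 1 unpaired electron.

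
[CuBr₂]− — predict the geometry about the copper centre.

linear

Each bromide is −1; balancing the −1 overall charge requires Cu(I).
Copper is a group-11 element; Cu(I) is therefore d¹⁰.
Coordination number: 2.
A d¹⁰ ion with only two ligands adopts a linear arrangement (sp hybridisation; no CFSE preference).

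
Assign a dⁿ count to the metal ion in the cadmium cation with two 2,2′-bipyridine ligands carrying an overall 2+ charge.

2,2′-bipyridine is neutral; balancing the +2 overall charge requires Cd(II).
Group 12 minus oxidation state 2 gives a d¹⁰ configuration.

d10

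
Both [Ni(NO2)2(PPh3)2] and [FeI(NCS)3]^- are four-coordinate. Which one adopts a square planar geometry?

[Ni(NO2)2(PPh3)2]

For [Ni(NO2)2(PPh3)2]: Ligand charges: each nitro (N-bound nitrite) is −1; triphenylphosphine is neutral. With an overall charge of 0 the nickel centre must be in the +2 oxidation state. Ni sits in group 10, so the d-electron count is 10 − 2 = 8. Nitro (N-bound nitrite) and triphenylphosphine are strong-field ligands (high in the spectrochemical series). A 3d d⁸ ion with strong-field ligands gains enough CFSE to favour square planar over tetrahedral. → square planar.
For [FeI(NCS)3]^-: Each iodide is −1; each isothiocyanate is −1; balancing the −1 overall charge requires Fe(III). Fe sits in group 8, so the d-electron count is 8 − 3 = 5. A high-spin d⁵ ion has zero CFSE in either geometry, so four ligands adopt the sterically favoured tetrahedral geometry. → tetrahedral.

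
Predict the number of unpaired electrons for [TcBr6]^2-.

3

Each bromide is −1; balancing the −2 overall charge requires Tc(IV).
Technetium is a group-7 element; Tc(IV) is therefore d³.
In an octahedral field the d³ configuration is t₂g³e_g⁰ (only one arrangement possible), giving 3 unpaired electrons.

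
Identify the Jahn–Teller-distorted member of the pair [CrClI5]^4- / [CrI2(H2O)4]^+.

[CrClI5]^4-

[CrClI5]^4-: Summing ligand charges against the −4 overall charge gives an oxidation state of +2 for chromium. Cr sits in group 6, so the d-electron count is 6 − 2 = 4. Chloride and iodide are weak-field ligands for a first-row metal, so the complex is high-spin. The t₂g³e_g¹ (high-spin) configuration has an unevenly filled e_g set; the Jahn–Teller theorem predicts a tetragonal distortion (typically axial elongation) to lift the degeneracy.
[CrI2(H2O)4]^+: Ligand charges: each iodide is −1; water is neutral. With an overall charge of +1 the chromium centre must be in the +3 oxidation state. Group 6 minus oxidation state 3 gives a d³ configuration. The d³ configuration leaves the e_g set evenly filled (or empty) — no strong Jahn–Teller driving force.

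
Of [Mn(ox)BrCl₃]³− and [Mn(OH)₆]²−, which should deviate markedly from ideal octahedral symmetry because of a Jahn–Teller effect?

[Mn(ox)BrCl₃]³−: Each oxalate is −2; each bromide is −1; each chloride is −1; balancing the −3 overall charge requires Mn(III). Mn sits in group 7, so the d-electron count is 7 − 3 = 4. Bromide, chloride, and oxalate are weak-field ligands for a first-row metal, so the complex is high-spin. The t₂g³e_g¹ (high-spin) configuration has an unevenly filled e_g set; the Jahn–Teller theorem predicts a tetragonal distortion (typically axial elongation) to lift the degeneracy.
[Mn(OH)₆]²−: Ligand charges: each hydroxide is −1. With an overall charge of −2 the manganese centre must be in the +4 oxidation state. Manganese is a group-7 element; Mn(IV) is therefore d³. The d³ configuration leaves the e_g set evenly filled (or empty) — no strong Jahn–Teller driving force.

[Mn(ox)BrCl₃]³−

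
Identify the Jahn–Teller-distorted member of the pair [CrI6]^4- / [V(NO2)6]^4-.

[CrI6]^4-: Summing ligand charges against the −4 overall charge gives an oxidation state of +2 for chromium. Group 6 minus oxidation state 2 gives a d⁴ configuration. Iodide is a weak-field ligand for a first-row metal, so the complex is high-spin. The t₂g³e_g¹ (high-spin) configuration has an unevenly filled e_g set; the Jahn–Teller theorem predicts a tetragonal distortion (typically axial elongation) to lift the degeneracy.
[V(NO2)6]^4-: Each nitro (N-bound nitrite) is −1; balancing the −4 overall charge requires V(II). Vanadium is a group-5 element; V(II) is therefore d³. The d³ configuration leaves the e_g set evenly filled (or empty) — no strong Jahn–Teller driving force.

[CrI6]^4-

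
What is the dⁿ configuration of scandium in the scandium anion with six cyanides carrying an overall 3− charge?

d0

Each cyanide is −1; balancing the −3 overall charge requires Sc(III).
Sc sits in group 3, so the d-electron count is 3 − 3 = 0.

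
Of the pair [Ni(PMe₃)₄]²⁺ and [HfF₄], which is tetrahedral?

[HfF₄]

For [Ni(PMe₃)₄]²⁺: Ligand charges: trimethylphosphine is neutral. With an overall charge of +2 the nickel centre must be in the +2 oxidation state. Nickel is a group-10 element; Ni(II) is therefore d⁸. Trimethylphosphine is a strong-field ligand (high in the spectrochemical series). A 3d d⁸ ion with strong-field ligands gains enough CFSE to favour square planar over tetrahedral. → square planar.
For [HfF₄]: Summing ligand charges against the 0 overall charge gives an oxidation state of +4 for hafnium. Hf sits in group 4, so the d-electron count is 4 − 4 = 0. A d⁰ ion has no crystal-field stabilisation preference between square planar and tetrahedral, so four ligands adopt the sterically favoured tetrahedral geometry. → tetrahedral.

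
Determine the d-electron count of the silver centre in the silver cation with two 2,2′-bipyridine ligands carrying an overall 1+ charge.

Summing ligand charges against the +1 overall charge gives an oxidation state of +1 for silver.
Silver is a group-11 element; Ag(I) is therefore d¹⁰.

d¹⁰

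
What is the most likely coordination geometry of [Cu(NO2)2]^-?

linear

Ligand charges: each nitro (N-bound nitrite) is −1. With an overall charge of −1 the copper centre must be in the +1 oxidation state.
Cu sits in group 11, so the d-electron count is 11 − 1 = 10.
With 2 monodentate ligands the coordination number is 2.
A d¹⁰ ion with only two ligands adopts a linear arrangement (sp hybridisation; no CFSE preference).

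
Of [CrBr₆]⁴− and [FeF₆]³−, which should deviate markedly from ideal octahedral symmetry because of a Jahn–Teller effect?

[CrBr₆]⁴−: Summing ligand charges against the −4 overall charge gives an oxidation state of +2 for chromium. Group 6 minus oxidation state 2 gives a d⁴ configuration. Bromide is a weak-field ligand for a first-row metal, so the complex is high-spin. The t₂g³e_g¹ (high-spin) configuration has an unevenly filled e_g set; the Jahn–Teller theorem predicts a tetragonal distortion (typically axial elongation) to lift the degeneracy.
[FeF₆]³−: Ligand charges: each fluoride is −1. With an overall charge of −3 the iron centre must be in the +3 oxidation state. Fe sits in group 8, so the d-electron count is 8 − 3 = 5. Fluoride is a weak-field ligand for a first-row metal, so the complex is high-spin. The d⁵ configuration leaves the e_g set evenly filled (or empty) — no strong Jahn–Teller driving force.

[CrBr₆]⁴−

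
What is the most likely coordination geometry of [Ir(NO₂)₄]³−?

Ligand charges: each nitro (N-bound nitrite) is −1. With an overall charge of −3 the iridium centre must be in the +1 oxidation state.
Group 9 minus oxidation state 1 gives a d⁸ configuration.
Coordination number: 4.
A 5d d⁸ ion has a large crystal-field splitting; square planar leaves the high-energy d_{x²−y²} orbital empty and maximises CFSE.

square planar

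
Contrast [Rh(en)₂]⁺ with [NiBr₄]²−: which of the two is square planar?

For [Rh(en)₂]⁺: Ligand charges: ethylenediamine is neutral. With an overall charge of +1 the rhodium centre must be in the +1 oxidation state. Rh sits in group 9, so the d-electron count is 9 − 1 = 8. A 4d d⁸ ion has a large crystal-field splitting; square planar leaves the high-energy d_{x²−y²} orbital empty and maximises CFSE. → square planar.
For [NiBr₄]²−: Each bromide is −1; balancing the −2 overall charge requires Ni(II). Ni sits in group 10, so the d-electron count is 10 − 2 = 8. Bromide is a weak-field ligand. With weak-field ligands the CFSE gain from square planar is small, so a 3d d⁸ ion takes the sterically preferred tetrahedral geometry. → tetrahedral.

[Rh(en)₂]⁺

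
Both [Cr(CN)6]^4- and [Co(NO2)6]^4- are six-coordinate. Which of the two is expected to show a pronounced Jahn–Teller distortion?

[Co(NO2)6]^4-

[Cr(CN)6]^4-: Summing ligand charges against the −4 overall charge gives an oxidation state of +2 for chromium. Chromium is a group-6 element; Cr(II) is therefore d⁴. Cyanide is a strong-field ligand (high in the spectrochemical series) for a first-row metal, so the complex is low-spin. The d⁴ configuration leaves the e_g set evenly filled (or empty) — no strong Jahn–Teller driving force.
[Co(NO2)6]^4-: Ligand charges: each nitro (N-bound nitrite) is −1. With an overall charge of −4 the cobalt centre must be in the +2 oxidation state. Co sits in group 9, so the d-electron count is 9 − 2 = 7. Nitro (N-bound nitrite) is a strong-field ligand (high in the spectrochemical series) for a first-row metal, so the complex is low-spin. The t₂g⁶e_g¹ (low-spin) configuration has an unevenly filled e_g set; the Jahn–Teller theorem predicts a tetragonal distortion (typically axial elongation) to lift the degeneracy.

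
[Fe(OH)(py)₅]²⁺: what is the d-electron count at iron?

d⁵

Each hydroxide is −1; pyridine is neutral; balancing the +2 overall charge requires Fe(III).
Fe sits in group 8, so the d-electron count is 8 − 3 = 5.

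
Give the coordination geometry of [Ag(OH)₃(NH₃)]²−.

tetrahedral

Each hydroxide is −1; ammonia is neutral; balancing the −2 overall charge requires Ag(I).
Ag sits in group 11, so the d-electron count is 11 − 1 = 10.
With 4 monodentate ligands the coordination number is 4.
A d¹⁰ ion has no crystal-field stabilisation preference between square planar and tetrahedral, so four ligands adopt the sterically favoured tetrahedral geometry.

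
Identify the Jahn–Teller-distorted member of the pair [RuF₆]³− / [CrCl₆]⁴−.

[CrCl₆]⁴−

[RuF₆]³−: Ligand charges: each fluoride is −1. With an overall charge of −3 the ruthenium centre must be in the +3 oxidation state. Group 8 minus oxidation state 3 gives a d⁵ configuration. A 4d ion has a large Δₒ and is invariably low-spin. The d⁵ configuration leaves the e_g set evenly filled (or empty) — no strong Jahn–Teller driving force.
[CrCl₆]⁴−: Summing ligand charges against the −4 overall charge gives an oxidation state of +2 for chromium. Cr sits in group 6, so the d-electron count is 6 − 2 = 4. Chloride is a weak-field ligand for a first-row metal, so the complex is high-spin. The t₂g³e_g¹ (high-spin) configuration has an unevenly filled e_g set; the Jahn–Teller theorem predicts a tetragonal distortion (typically axial elongation) to lift the degeneracy.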